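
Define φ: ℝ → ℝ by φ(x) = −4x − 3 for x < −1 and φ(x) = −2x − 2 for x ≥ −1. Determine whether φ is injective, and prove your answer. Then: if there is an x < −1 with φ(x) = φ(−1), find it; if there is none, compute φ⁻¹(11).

-7/2

Both pieces are strictly decreasing (slopes −4 and −2), so each is injective on its own interval.
The left piece maps (−∞, −1) onto (1, ∞); the right piece maps [−1, ∞) onto (−∞, 0].
These images are disjoint, so no value is attained by both pieces. Thus φ is injective.
Because the two images are disjoint, no x < −1 has φ(x) = φ(−1), so we compute φ⁻¹(11): 11 lies in (1, ∞), so solve −4x − 3 = 11: x = (11 + 3)/(−4) = −7/2.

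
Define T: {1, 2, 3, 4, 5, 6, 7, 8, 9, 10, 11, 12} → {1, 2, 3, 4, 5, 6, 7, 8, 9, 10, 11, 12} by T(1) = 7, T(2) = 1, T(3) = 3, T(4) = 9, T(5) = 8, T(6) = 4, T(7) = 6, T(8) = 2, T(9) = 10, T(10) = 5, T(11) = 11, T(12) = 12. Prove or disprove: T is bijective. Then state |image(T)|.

The values 7, 1, 3, 9, 8, 4, 6, 2, 10, 5, 11, 12 are a permutation of {1, 2, 3, 4, 5, 6, 7, 8, 9, 10, 11, 12}: each element appears exactly once.
So T is injective and surjective, hence bijective.
The image of T is {1, 2, 3, 4, 5, 6, 7, 8, 9, 10, 11, 12}, which has 12 elements.

12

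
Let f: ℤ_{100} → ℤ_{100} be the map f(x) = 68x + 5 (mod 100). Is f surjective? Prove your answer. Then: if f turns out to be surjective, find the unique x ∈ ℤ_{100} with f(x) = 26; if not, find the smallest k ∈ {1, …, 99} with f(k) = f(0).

25

Since gcd(68, 100) = 4, we have 68x ≡ 0 (mod 4) for all x, so f(x) ≡ 1 (mod 4).
But 0 ≢ 1 (mod 4), so 0 ∈ ℤ_{100} has no preimage. Hence f is not surjective.
Since f is not surjective, we find the least positive k with f(k) = f(0): this means 68k ≡ 0 (mod 100), i.e. 100 ∣ 68k. Since gcd(68, 100) = 4, dividing through by 4 this holds exactly when 25 ∣ 17k, and as gcd(17, 25) = 1, exactly when 25 ∣ k.
The smallest positive such k is 25.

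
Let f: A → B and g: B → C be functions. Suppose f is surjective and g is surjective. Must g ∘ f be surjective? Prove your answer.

surjective

Let c ∈ C. Since g is surjective, there is b ∈ B with g(b) = c. Since f is surjective, there is a ∈ A with f(a) = b.
Then (g ∘ f)(a) = g(b) = c. Therefore g ∘ f is surjective.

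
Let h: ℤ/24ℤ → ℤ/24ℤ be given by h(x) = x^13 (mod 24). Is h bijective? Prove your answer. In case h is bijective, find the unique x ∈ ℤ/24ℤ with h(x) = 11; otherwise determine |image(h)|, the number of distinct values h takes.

h(0) = 0^13 = 0.
h(6): Repeated squaring mod 24: 6^1 ≡ 6, 6^2 ≡ 6² = 36 ≡ 12, 6^4 ≡ 12² = 144 ≡ 0, 6^8 ≡ 0² = 0. Since 13 = 8 + 4 + 1, 6^13 ≡ 0·0·6: 0·0 = 0, then 0·6 = 0. So 6^13 ≡ 0 (mod 24).
So h(0) = h(6) = 0 while 0 ≠ 6, so h is not injective, hence not bijective.
Since h is not bijective, we determine |image(h)|. Computing x^13 mod 24 for each x (by repeated squaring, reducing mod 24 at every step), the values h(0), h(1), …, h(23) are: 0, 1, 8, 3, 16, 5, 0, 7, 8, 9, 16, 11, 0, 13, 8, 15, 16, 17, 0, 19, 8, 21, 16, 23.
The distinct values are {0, 1, 3, 5, 7, 8, 9, 11, 13, 15, 16, 17, 19, 21, 23}; there are 15 of them.

15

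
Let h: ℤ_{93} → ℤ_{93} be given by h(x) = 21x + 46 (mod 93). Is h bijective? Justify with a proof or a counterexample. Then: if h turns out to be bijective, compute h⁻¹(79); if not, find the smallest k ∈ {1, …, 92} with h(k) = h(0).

We have gcd(21, 93) = 3 > 1. Taking u = 0 and v = 31: h(0) = 46 and h(31) = 21·31 + 46 = 697 ≡ 46 (mod 93).
So h(0) = h(31) while 0 ≠ 31, therefore h is not injective, hence not bijective.
Since h is not bijective, we find the least positive k with h(k) = h(0): this means 21k ≡ 0 (mod 93), i.e. 93 ∣ 21k. Since gcd(21, 93) = 3, dividing through by 3 this holds exactly when 31 ∣ 7k, and as gcd(7, 31) = 1, exactly when 31 ∣ k.
The smallest positive such k is 31.

31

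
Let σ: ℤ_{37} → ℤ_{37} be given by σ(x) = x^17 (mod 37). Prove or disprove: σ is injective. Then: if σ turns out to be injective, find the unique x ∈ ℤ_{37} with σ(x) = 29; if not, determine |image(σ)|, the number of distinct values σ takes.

14

Since 37 is prime, the nonzero elements of ℤ_{37} form a cyclic group of order 36.
As gcd(17, 36) = 1, raising to the 17th power is a bijection on this group: if x_1^17 ≡ x_2^17 then (x_1x_2^{−1})^17 = 1, and the only element of order dividing gcd(17, 36) = 1 is 1, so x_1 = x_2.
With σ(0) = 0 this makes σ injective on all of ℤ_{37}, hence bijective (finite equal-size domain and codomain). In particular σ is injective.
Since σ is injective, we find the preimage of 29. The inverse of x ↦ x^17 on (ℤ_{37})^× is x ↦ x^17, because 17·17 = 289 = 8·36 + 1 ≡ 1 (mod 36) and x^{36} = 1 for x ≠ 0 (Fermat). So σ⁻¹(29) = 29^17 mod 37.
Repeated squaring mod 37: 29^1 ≡ 29, 29^2 ≡ 29² = 841 ≡ 27, 29^4 ≡ 27² = 729 ≡ 26, 29^8 ≡ 26² = 676 ≡ 10, 29^16 ≡ 10² = 100 ≡ 26. Since 17 = 16 + 1, 29^17 ≡ 26·29: 26·29 = 754 ≡ 14. So 29^17 ≡ 14 (mod 37).
Hence σ⁻¹(29) = 14.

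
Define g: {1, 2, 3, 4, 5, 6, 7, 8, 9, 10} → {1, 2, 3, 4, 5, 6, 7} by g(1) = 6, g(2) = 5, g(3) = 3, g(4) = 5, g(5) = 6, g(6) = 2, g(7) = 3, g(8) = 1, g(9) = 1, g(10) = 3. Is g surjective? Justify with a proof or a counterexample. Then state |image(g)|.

5

No element maps to 4, so g is not surjective.
The image of g is {1, 2, 3, 5, 6}, which has 5 elements.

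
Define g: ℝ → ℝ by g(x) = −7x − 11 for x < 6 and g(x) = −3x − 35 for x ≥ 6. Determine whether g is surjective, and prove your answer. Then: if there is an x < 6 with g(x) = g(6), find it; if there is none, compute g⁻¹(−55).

20/3

Both pieces are strictly decreasing (slopes −7 and −3), so each is injective on its own interval.
The left piece maps (−∞, 6) onto (−53, ∞); the right piece maps [6, ∞) onto (−∞, −53].
These images together cover ℝ, so g is surjective.
Because the two images are disjoint, no x < 6 has g(x) = g(6), so we compute g⁻¹(−55): −55 lies in (−∞, −53], so solve −3x − 35 = −55: x = (−55 + 35)/(−3) = 20/3.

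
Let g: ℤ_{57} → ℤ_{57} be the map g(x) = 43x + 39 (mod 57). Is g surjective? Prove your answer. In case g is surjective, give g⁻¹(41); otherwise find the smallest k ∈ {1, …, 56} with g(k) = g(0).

8

Since gcd(43, 57) = 1, 43 is invertible modulo 57. Euclid's algorithm: 57 = 1·43 + 14, 43 = 3·14 + 1; back-substituting gives 1 = 4·43 − 3·57, so 43⁻¹ ≡ 4 (mod 57).
Then y ↦ 4(y − 39) is a two-sided inverse to g, so every y ∈ ℤ_{57} has a preimage.
Therefore g is surjective.
Since g is surjective, we find g⁻¹(41): we need 43x ≡ 41 − 39 ≡ 2 (mod 57). Using 43⁻¹ = 4: x ≡ 4·2 = 8, so x = 8.
Check: g(8) = 43·8 + 39 = 383 = 6·57 + 41 ≡ 41 (mod 57).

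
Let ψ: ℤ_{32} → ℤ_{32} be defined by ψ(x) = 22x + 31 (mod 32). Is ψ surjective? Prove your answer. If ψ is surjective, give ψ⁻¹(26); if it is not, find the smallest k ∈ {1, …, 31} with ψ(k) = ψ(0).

16

Recall: surjectivity means every element of the codomain has a preimage under ψ.
Since gcd(22, 32) = 2, we have 22x ≡ 0 (mod 2) for all x, so ψ(x) ≡ 1 (mod 2).
But 0 ≢ 1 (mod 2), so 0 ∈ ℤ_{32} has no preimage. Therefore ψ is not surjective.
Since ψ is not surjective, we find the least positive k with ψ(k) = ψ(0): this means 22k ≡ 0 (mod 32), i.e. 32 ∣ 22k. Since gcd(22, 32) = 2, dividing through by 2 this holds exactly when 16 ∣ 11k, and as gcd(11, 16) = 1, exactly when 16 ∣ k.
The smallest positive such k is 16.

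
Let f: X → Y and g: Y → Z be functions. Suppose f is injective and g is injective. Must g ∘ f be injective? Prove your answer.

injective

Suppose (g ∘ f)(x_1) = (g ∘ f)(x_2), i.e. g(f(x_1)) = g(f(x_2)).
Since g is injective, f(x_1) = f(x_2). Since f is injective, x_1 = x_2. So g ∘ f is injective.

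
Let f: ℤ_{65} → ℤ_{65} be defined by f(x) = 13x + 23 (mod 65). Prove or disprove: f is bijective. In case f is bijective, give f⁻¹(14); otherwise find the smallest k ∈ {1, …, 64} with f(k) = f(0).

We have gcd(13, 65) = 13 > 1. Taking a = 0 and b = 5: f(0) = 23 and f(5) = 13·5 + 23 = 88 ≡ 23 (mod 65).
So f(0) = f(5) while 0 ≠ 5, so f is not injective, hence not bijective.
Since f is not bijective, we find the least positive k with f(k) = f(0): this means 13k ≡ 0 (mod 65), i.e. 65 ∣ 13k. Since gcd(13, 65) = 13, dividing through by 13 this holds exactly when 5 ∣ k.
The smallest positive such k is 5.

5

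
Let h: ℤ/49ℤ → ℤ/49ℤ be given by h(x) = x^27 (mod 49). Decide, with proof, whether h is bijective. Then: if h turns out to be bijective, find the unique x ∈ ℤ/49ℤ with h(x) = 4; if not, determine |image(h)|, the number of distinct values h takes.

15

h(3): Repeated squaring mod 49: 3^1 ≡ 3, 3^2 ≡ 3² = 9, 3^4 ≡ 9² = 81 ≡ 32, 3^8 ≡ 32² = 1024 ≡ 44, 3^16 ≡ 44² = 1936 ≡ 25. Since 27 = 16 + 8 + 2 + 1, 3^27 ≡ 25·44·9·3: 25·44 = 1100 ≡ 22, then 22·9 = 198 ≡ 2, then 2·3 = 6. So 3^27 ≡ 6 (mod 49).
h(5): Repeated squaring mod 49: 5^1 ≡ 5, 5^2 ≡ 5² = 25, 5^4 ≡ 25² = 625 ≡ 37, 5^8 ≡ 37² = 1369 ≡ 46, 5^16 ≡ 46² = 2116 ≡ 9. Since 27 = 16 + 8 + 2 + 1, 5^27 ≡ 9·46·25·5: 9·46 = 414 ≡ 22, then 22·25 = 550 ≡ 11, then 11·5 = 55 ≡ 6. So 5^27 ≡ 6 (mod 49).
So h(3) = h(5) = 6 while 3 ≠ 5, therefore h is not injective, hence not bijective.
Since h is not bijective, we determine |image(h)|. Computing x^27 mod 49 for each x (by repeated squaring, reducing mod 49 at every step), the values h(0), h(1), …, h(48) are: 0, 1, 15, 6, 29, 6, 41, 0, 43, 36, 41, 15, 27, 34, 0, 36, 8, 27, 1, 48, 27, 0, 29, 29, 13, 36, 20, 20, 0, 22, 1, 48, 22, 41, 13, 0, 15, 22, 34, 8, 13, 6, 0, 8, 43, 20, 43, 34, 48.
The distinct values are {0, 1, 6, 8, 13, 15, 20, 22, 27, 29, 34, 36, 41, 43, 48}; there are 15 of them.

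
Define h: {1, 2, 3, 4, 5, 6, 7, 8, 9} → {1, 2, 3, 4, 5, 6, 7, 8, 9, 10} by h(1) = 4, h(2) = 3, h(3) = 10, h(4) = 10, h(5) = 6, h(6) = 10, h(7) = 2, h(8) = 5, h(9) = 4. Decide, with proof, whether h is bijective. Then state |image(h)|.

h(3) = 10 = h(4) with 3 ≠ 4, so h is not injective, hence not bijective.
The image of h is {2, 3, 4, 5, 6, 10}, which has 6 elements.

6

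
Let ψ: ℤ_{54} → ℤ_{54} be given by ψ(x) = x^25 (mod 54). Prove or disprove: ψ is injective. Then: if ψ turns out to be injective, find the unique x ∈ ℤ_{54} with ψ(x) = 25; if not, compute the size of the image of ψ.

ψ(0) = 0^25 = 0.
ψ(6): Repeated squaring mod 54: 6^1 ≡ 6, 6^2 ≡ 6² = 36, 6^4 ≡ 36² = 1296 ≡ 0, 6^8 ≡ 0² = 0, 6^16 ≡ 0² = 0. Since 25 = 16 + 8 + 1, 6^25 ≡ 0·0·6: 0·0 = 0, then 0·6 = 0. So 6^25 ≡ 0 (mod 54).
So ψ(0) = ψ(6) = 0 while 0 ≠ 6, thus ψ is not injective.
Since ψ is not injective, we determine |image(ψ)|. Computing x^25 mod 54 for each x (by repeated squaring, reducing mod 54 at every step), the values ψ(0), ψ(1), …, ψ(53) are: 0, 1, 20, 27, 22, 41, 0, 43, 8, 27, 10, 29, 0, 31, 50, 27, 52, 17, 0, 19, 38, 27, 40, 5, 0, 7, 26, 27, 28, 47, 0, 49, 14, 27, 16, 35, 0, 37, 2, 27, 4, 23, 0, 25, 44, 27, 46, 11, 0, 13, 32, 27, 34, 53.
The distinct values are {0, 1, 2, 4, 5, 7, 8, 10, 11, 13, 14, 16, 17, 19, 20, 22, 23, 25, 26, 27, 28, 29, 31, 32, 34, 35, 37, 38, 40, 41, 43, 44, 46, 47, 49, 50, 52, 53}; there are 38 of them.

38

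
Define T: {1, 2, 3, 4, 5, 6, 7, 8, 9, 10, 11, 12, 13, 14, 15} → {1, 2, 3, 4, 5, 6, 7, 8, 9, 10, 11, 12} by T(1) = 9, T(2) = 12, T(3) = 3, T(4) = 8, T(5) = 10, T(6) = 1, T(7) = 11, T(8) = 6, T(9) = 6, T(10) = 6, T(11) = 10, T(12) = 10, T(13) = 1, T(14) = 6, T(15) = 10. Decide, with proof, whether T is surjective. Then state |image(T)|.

No element maps to 2, so T is not surjective.
The image of T is {1, 3, 6, 8, 9, 10, 11, 12}, which has 8 elements.

8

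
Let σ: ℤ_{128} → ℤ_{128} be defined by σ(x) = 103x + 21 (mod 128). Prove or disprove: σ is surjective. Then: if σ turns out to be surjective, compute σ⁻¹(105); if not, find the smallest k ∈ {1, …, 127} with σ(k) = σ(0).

Since gcd(103, 128) = 1, 103 is invertible modulo 128. Euclid's algorithm: 128 = 1·103 + 25, 103 = 4·25 + 3, 25 = 8·3 + 1; back-substituting gives 1 = 87·103 − 70·128, so 103⁻¹ ≡ 87 (mod 128).
Then y ↦ 87(y − 21) is a two-sided inverse to σ, so every y ∈ ℤ_{128} has a preimage.
Thus σ is surjective.
Since σ is surjective, we compute σ⁻¹(105): solve 103x + 21 ≡ 105 (mod 128), i.e. 103x ≡ 84 (mod 128).
Multiplying by 103⁻¹ = 87 gives x ≡ 87·84 = 7308 = 57·128 + 12 ≡ 12 (mod 128).
Check: σ(12) = 103·12 + 21 = 1257 = 9·128 + 105 ≡ 105 (mod 128).

12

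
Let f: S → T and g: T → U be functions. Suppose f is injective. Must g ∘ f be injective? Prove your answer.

No. Take S = T = U = {1, 2}, f = identity (injective), and g(x) = 1 for every x.
Then (g ∘ f)(1) = 1 = (g ∘ f)(2) with 1 ≠ 2, so g ∘ f is not injective.

not injective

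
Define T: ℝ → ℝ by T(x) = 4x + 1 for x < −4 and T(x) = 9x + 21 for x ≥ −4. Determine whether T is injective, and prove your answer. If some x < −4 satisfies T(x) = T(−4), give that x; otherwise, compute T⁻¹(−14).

-35/9

Both pieces are strictly increasing (slopes 4 and 9), so each is injective on its own interval.
The left piece maps (−∞, −4) onto (−∞, −15); the right piece maps [−4, ∞) onto [−15, ∞).
These images are disjoint, so no value is attained by both pieces. Hence T is injective.
Because the two images are disjoint, no x < −4 has T(x) = T(−4), so we compute T⁻¹(−14): −14 lies in [−15, ∞), so solve 9x + 21 = −14: x = (−14 − 21)/9 = −35/9.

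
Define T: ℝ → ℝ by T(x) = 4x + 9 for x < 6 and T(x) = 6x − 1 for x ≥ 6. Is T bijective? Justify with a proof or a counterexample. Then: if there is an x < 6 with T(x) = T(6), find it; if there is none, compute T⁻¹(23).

7/2

Both pieces are strictly increasing (slopes 4 and 6), so each is injective on its own interval.
The left piece maps (−∞, 6) onto (−∞, 33); the right piece maps [6, ∞) onto [35, ∞).
The images leave a gap (33 has no preimage), so T is not surjective, hence not bijective.
Because the two images are disjoint, no x < 6 has T(x) = T(6), so we compute T⁻¹(23): 23 lies in (−∞, 33), so solve 4x + 9 = 23: x = (23 − 9)/4 = 7/2.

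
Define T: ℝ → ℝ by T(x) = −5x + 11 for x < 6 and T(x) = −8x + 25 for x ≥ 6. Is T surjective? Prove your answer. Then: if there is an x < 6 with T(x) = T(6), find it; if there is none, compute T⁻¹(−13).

24/5

Both pieces are strictly decreasing (slopes −5 and −8), so each is injective on its own interval.
The left piece maps (−∞, 6) onto (−19, ∞); the right piece maps [6, ∞) onto (−∞, −23].
The union (−19, ∞) ∪ (−∞, −23] omits the interval between −19 and −23; in particular −19 has no preimage. So T is not surjective.
Because the two images are disjoint, no x < 6 has T(x) = T(6), so we compute T⁻¹(−13): −13 lies in (−19, ∞), so solve −5x + 11 = −13: x = (−13 − 11)/(−5) = 24/5.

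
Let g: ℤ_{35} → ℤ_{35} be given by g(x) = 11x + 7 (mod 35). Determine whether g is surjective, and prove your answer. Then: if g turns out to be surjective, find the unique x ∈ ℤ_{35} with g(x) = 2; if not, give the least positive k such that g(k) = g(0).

By definition, surjectivity means every element of the codomain has a preimage under g.
Since gcd(11, 35) = 1, 11 is invertible modulo 35. Euclid's algorithm: 35 = 3·11 + 2, 11 = 5·2 + 1; back-substituting gives 1 = 16·11 − 5·35, so 11⁻¹ ≡ 16 (mod 35).
Then y ↦ 16(y − 7) is a two-sided inverse to g, so every y ∈ ℤ_{35} has a preimage.
Hence g is surjective.
Since g is surjective, we compute g⁻¹(2): solve 11x + 7 ≡ 2 (mod 35), i.e. 11x ≡ 30 (mod 35).
Multiplying by 11⁻¹ = 16 gives x ≡ 16·30 = 480 = 13·35 + 25 ≡ 25 (mod 35).
Check: g(25) = 11·25 + 7 = 282 = 8·35 + 2 ≡ 2 (mod 35).

25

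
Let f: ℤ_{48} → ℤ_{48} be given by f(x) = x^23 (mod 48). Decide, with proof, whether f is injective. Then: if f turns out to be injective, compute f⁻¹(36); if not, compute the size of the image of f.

27

f(0) = 0^23 = 0.
f(6): Repeated squaring mod 48: 6^1 ≡ 6, 6^2 ≡ 6² = 36, 6^4 ≡ 36² = 1296 ≡ 0, 6^8 ≡ 0² = 0, 6^16 ≡ 0² = 0. Since 23 = 16 + 4 + 2 + 1, 6^23 ≡ 0·0·36·6: 0·0 = 0, then 0·36 = 0, then 0·6 = 0. So 6^23 ≡ 0 (mod 48).
So f(0) = f(6) = 0 while 0 ≠ 6, hence f is not injective.
Since f is not injective, we determine |image(f)|. Computing x^23 mod 48 for each x (by repeated squaring, reducing mod 48 at every step), the values f(0), f(1), …, f(47) are: 0, 1, 32, 27, 16, 29, 0, 7, 32, 9, 16, 35, 0, 37, 32, 15, 16, 17, 0, 43, 32, 45, 16, 23, 0, 25, 32, 3, 16, 5, 0, 31, 32, 33, 16, 11, 0, 13, 32, 39, 16, 41, 0, 19, 32, 21, 16, 47.
The distinct values are {0, 1, 3, 5, 7, 9, 11, 13, 15, 16, 17, 19, 21, 23, 25, 27, 29, 31, 32, 33, 35, 37, 39, 41, 43, 45, 47}; there are 27 of them.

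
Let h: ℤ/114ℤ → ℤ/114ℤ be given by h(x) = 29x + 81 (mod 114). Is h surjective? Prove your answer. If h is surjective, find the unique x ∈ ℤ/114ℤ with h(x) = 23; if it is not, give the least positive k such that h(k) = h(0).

112

By definition, h is surjective if every y in the codomain equals h(x) for some x in the domain.
Since gcd(29, 114) = 1, 29 is invertible modulo 114. Euclid's algorithm: 114 = 3·29 + 27, 29 = 1·27 + 2, 27 = 13·2 + 1; back-substituting gives 1 = 59·29 − 15·114, so 29⁻¹ ≡ 59 (mod 114).
For any y ∈ ℤ/114ℤ, x = 59(y − 81) mod 114 satisfies h(x) = 29·59(y − 81) + 81 ≡ y (since 29·59 ≡ 1 mod 114). So every y has a preimage.
Hence h is surjective.
Since h is surjective, we find h⁻¹(23): we need 29x ≡ 23 − 81 ≡ 56 (mod 114). Using 29⁻¹ = 59: x ≡ 59·56 = 3304 = 28·114 + 112, so x = 112.
Check: h(112) = 29·112 + 81 = 3329 = 29·114 + 23 ≡ 23 (mod 114).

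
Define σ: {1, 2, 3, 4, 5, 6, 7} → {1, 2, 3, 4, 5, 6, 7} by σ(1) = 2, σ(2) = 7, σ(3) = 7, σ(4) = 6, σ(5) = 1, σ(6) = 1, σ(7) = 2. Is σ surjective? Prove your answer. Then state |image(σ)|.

4

No element maps to 3, so σ is not surjective.
The image of σ is {1, 2, 6, 7}, which has 4 elements.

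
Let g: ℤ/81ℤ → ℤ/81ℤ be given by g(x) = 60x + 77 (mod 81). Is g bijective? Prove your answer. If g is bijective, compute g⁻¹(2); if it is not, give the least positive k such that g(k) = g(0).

We have gcd(60, 81) = 3 > 1. Taking a = 0 and b = 27: g(0) = 77 and g(27) = 60·27 + 77 = 1697 ≡ 77 (mod 81).
So g(0) = g(27) while 0 ≠ 27, thus g is not injective, hence not bijective.
Since g is not bijective, we find the least positive k with g(k) = g(0): this means 60k ≡ 0 (mod 81), i.e. 81 ∣ 60k. Since gcd(60, 81) = 3, dividing through by 3 this holds exactly when 27 ∣ 20k, and as gcd(20, 27) = 1, exactly when 27 ∣ k.
The smallest positive such k is 27.

27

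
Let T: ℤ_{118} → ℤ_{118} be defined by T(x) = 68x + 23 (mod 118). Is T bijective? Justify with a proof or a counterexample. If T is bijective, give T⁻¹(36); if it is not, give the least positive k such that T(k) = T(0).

By definition, T is injective when T(x_1) = T(x_2) forces x_1 = x_2.
We have gcd(68, 118) = 2 > 1. Taking x_1 = 0 and x_2 = 59: T(0) = 23 and T(59) = 68·59 + 23 = 4035 ≡ 23 (mod 118).
So T(0) = T(59) while 0 ≠ 59, therefore T is not injective, hence not bijective.
Since T is not bijective, we find the least positive k with T(k) = T(0): this means 68k ≡ 0 (mod 118), i.e. 118 ∣ 68k. Since gcd(68, 118) = 2, dividing through by 2 this holds exactly when 59 ∣ 34k, and as gcd(34, 59) = 1, exactly when 59 ∣ k.
The smallest positive such k is 59.

59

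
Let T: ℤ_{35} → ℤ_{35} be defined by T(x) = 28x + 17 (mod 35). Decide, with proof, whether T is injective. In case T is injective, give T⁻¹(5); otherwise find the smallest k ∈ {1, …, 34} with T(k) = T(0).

We have gcd(28, 35) = 7 > 1. Taking u = 0 and v = 5: T(0) = 17 and T(5) = 28·5 + 17 = 157 ≡ 17 (mod 35).
So T(0) = T(5) while 0 ≠ 5, so T is not injective.
Since T is not injective, we find the least positive k with T(k) = T(0): this means 28k ≡ 0 (mod 35), i.e. 35 ∣ 28k. Since gcd(28, 35) = 7, dividing through by 7 this holds exactly when 5 ∣ 4k, and as gcd(4, 5) = 1, exactly when 5 ∣ k.
The smallest positive such k is 5.

5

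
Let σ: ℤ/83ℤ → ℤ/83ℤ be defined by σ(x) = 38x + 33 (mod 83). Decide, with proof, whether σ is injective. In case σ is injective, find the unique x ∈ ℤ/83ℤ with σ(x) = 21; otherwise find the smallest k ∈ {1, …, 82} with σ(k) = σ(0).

If σ(x_1) = σ(x_2), then 38x_1 ≡ 38x_2 (mod 83). Because gcd(38, 83) = 1, we may cancel 38 to get x_1 ≡ x_2 (mod 83).
Therefore σ is injective.
We now compute 38⁻¹ mod 83 explicitly. Euclid's algorithm: 83 = 2·38 + 7, 38 = 5·7 + 3, 7 = 2·3 + 1; back-substituting gives 1 = 59·38 − 27·83, so 38⁻¹ ≡ 59 (mod 83).
Since σ is injective, we find σ⁻¹(21): we need 38x ≡ 21 − 33 ≡ 71 (mod 83). Using 38⁻¹ = 59: x ≡ 59·71 = 4189 = 50·83 + 39, so x = 39.
Check: σ(39) = 38·39 + 33 = 1515 = 18·83 + 21 ≡ 21 (mod 83).

39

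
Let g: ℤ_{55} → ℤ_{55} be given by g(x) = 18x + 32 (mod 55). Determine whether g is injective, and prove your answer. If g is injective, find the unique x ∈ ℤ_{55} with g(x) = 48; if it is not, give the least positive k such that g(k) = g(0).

Suppose g(u) = g(v) in ℤ_{55}. Then 18u + 32 ≡ 18v + 32 (mod 55), hence 18(u − v) ≡ 0 (mod 55).
Since gcd(18, 55) = 1, 18 is invertible modulo 55, hence u − v ≡ 0 (mod 55), i.e. u = v.
So g is injective.
We now compute 18⁻¹ mod 55 explicitly. Euclid's algorithm: 55 = 3·18 + 1; back-substituting gives 1 = 52·18 − 17·55, so 18⁻¹ ≡ 52 (mod 55).
Since g is injective, we find g⁻¹(48): we need 18x ≡ 48 − 32 ≡ 16 (mod 55). Using 18⁻¹ = 52: x ≡ 52·16 = 832 = 15·55 + 7, so x = 7.
Check: g(7) = 18·7 + 32 = 158 = 2·55 + 48 ≡ 48 (mod 55).

7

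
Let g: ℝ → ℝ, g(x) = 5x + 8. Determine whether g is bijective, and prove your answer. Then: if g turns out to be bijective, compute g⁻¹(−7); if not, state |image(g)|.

-3

By definition, injectivity means: for all x_1, x_2 in the domain, g(x_1) = g(x_2) implies x_1 = x_2.
Suppose g(x_1) = g(x_2). Then 5x_1 + 8 = 5x_2 + 8, therefore 5x_1 = 5x_2, therefore x_1 = x_2.
For any y ∈ ℝ, x = (y − 8)/5 satisfies g(x) = y.
Therefore g is bijective.
Since g is bijective, we compute g⁻¹(−7) = (−7 − 8)/5 = −3.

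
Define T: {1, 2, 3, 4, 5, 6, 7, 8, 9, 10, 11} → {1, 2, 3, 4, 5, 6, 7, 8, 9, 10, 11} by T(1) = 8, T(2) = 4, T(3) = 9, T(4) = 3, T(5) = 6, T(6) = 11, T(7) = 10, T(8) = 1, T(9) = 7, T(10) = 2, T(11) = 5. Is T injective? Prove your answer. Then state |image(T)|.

11

The values T(1), …, T(11) are 8, 4, 9, 3, 6, 11, 10, 1, 7, 2, 5 — all distinct.
So T(a) = T(b) only when a = b, and T is injective.
The image of T is {1, 2, 3, 4, 5, 6, 7, 8, 9, 10, 11}, which has 11 elements.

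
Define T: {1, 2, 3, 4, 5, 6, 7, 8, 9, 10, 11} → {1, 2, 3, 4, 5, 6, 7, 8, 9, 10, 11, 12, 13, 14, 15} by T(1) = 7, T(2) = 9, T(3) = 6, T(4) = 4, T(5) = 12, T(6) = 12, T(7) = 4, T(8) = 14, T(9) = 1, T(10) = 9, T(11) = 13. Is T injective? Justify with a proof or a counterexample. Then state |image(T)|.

T(5) = 12 = T(6) with 5 ≠ 6, so T is not injective.
The image of T is {1, 4, 6, 7, 9, 12, 13, 14}, which has 8 elements.

8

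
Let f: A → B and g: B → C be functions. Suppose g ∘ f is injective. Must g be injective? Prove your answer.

not injective

No. Take A = {1}, B = {1, 2, 3}, C = {1, 2, 3}, f(a) = a for each a ∈ A, and g(b) = 2 if b ∈ {2, 3} else g(b) = b.
Then g ∘ f = f is injective (A ⊂ B and f is the inclusion), but g(2) = g(3) = 2 with 2 ≠ 3, so g is not injective.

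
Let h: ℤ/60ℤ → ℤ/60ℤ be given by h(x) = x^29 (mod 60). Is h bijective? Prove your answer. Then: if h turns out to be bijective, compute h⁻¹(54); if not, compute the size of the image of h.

45

h(0) = 0^29 = 0.
h(30): Repeated squaring mod 60: 30^1 ≡ 30, 30^2 ≡ 30² = 900 ≡ 0, 30^4 ≡ 0² = 0, 30^8 ≡ 0² = 0, 30^16 ≡ 0² = 0. Since 29 = 16 + 8 + 4 + 1, 30^29 ≡ 0·0·0·30: 0·0 = 0, then 0·0 = 0, then 0·30 = 0. So 30^29 ≡ 0 (mod 60).
So h(0) = h(30) = 0 while 0 ≠ 30, therefore h is not injective, hence not bijective.
Since h is not bijective, we determine |image(h)|. Computing x^29 mod 60 for each x (by repeated squaring, reducing mod 60 at every step), the values h(0), h(1), …, h(59) are: 0, 1, 32, 3, 4, 5, 36, 7, 8, 9, 40, 11, 12, 13, 44, 15, 16, 17, 48, 19, 20, 21, 52, 23, 24, 25, 56, 27, 28, 29, 0, 31, 32, 33, 4, 35, 36, 37, 8, 39, 40, 41, 12, 43, 44, 45, 16, 47, 48, 49, 20, 51, 52, 53, 24, 55, 56, 57, 28, 59.
The distinct values are {0, 1, 3, 4, 5, 7, 8, 9, 11, 12, 13, 15, 16, 17, 19, 20, 21, 23, 24, 25, 27, 28, 29, 31, 32, 33, 35, 36, 37, 39, 40, 41, 43, 44, 45, 47, 48, 49, 51, 52, 53, 55, 56, 57, 59}; there are 45 of them.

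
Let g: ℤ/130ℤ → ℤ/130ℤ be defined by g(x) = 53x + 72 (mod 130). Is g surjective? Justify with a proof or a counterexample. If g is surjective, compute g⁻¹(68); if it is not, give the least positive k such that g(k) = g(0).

By definition, surjectivity means every element of the codomain has a preimage under g.
Since gcd(53, 130) = 1, 53 is invertible modulo 130. Euclid's algorithm: 130 = 2·53 + 24, 53 = 2·24 + 5, 24 = 4·5 + 4, 5 = 1·4 + 1; back-substituting gives 1 = 27·53 − 11·130, so 53⁻¹ ≡ 27 (mod 130).
Then y ↦ 27(y − 72) is a two-sided inverse to g, so every y ∈ ℤ/130ℤ has a preimage.
Therefore g is surjective.
Since g is surjective, we compute g⁻¹(68): solve 53x + 72 ≡ 68 (mod 130), i.e. 53x ≡ 126 (mod 130).
Multiplying by 53⁻¹ = 27 gives x ≡ 27·126 = 3402 = 26·130 + 22 ≡ 22 (mod 130).
Check: g(22) = 53·22 + 72 = 1238 = 9·130 + 68 ≡ 68 (mod 130).

22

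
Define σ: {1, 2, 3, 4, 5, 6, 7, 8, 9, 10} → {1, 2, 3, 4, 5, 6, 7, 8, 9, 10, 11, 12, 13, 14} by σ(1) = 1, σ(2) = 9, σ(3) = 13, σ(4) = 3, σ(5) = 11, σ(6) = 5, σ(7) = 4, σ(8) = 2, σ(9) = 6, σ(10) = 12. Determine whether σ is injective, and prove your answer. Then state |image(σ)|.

10

The values σ(1), …, σ(10) are 1, 9, 13, 3, 11, 5, 4, 2, 6, 12 — all distinct.
So σ(x_1) = σ(x_2) only when x_1 = x_2, and σ is injective.
The image of σ is {1, 2, 3, 4, 5, 6, 9, 11, 12, 13}, which has 10 elements.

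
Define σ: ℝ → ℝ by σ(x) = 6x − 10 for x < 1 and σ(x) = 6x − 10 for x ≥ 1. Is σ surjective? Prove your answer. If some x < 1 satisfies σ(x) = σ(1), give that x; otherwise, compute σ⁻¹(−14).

-2/3

Both pieces are strictly increasing (slopes 6 and 6), so each is injective on its own interval.
The left piece maps (−∞, 1) onto (−∞, −4); the right piece maps [1, ∞) onto [−4, ∞).
These images together cover ℝ, so σ is surjective.
Because the two images are disjoint, no x < 1 has σ(x) = σ(1), so we compute σ⁻¹(−14): −14 lies in (−∞, −4), so solve 6x − 10 = −14: x = (−14 + 10)/6 = −2/3.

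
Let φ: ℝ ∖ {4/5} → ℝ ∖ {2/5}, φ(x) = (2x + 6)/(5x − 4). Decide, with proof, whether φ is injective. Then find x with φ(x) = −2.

Suppose φ(s) = φ(t). Cross-multiplying: (2s + 6)(5t − 4) = (2t + 6)(5s − 4).
Expanding both sides and cancelling the symmetric terms leaves −38·(s − t) = 0. Since −38 ≠ 0, s = t. Therefore φ is injective.
Solving φ(x) = −2: cross-multiplying gives 2x + 6 = −2(5x − 4), which rearranges to 12x = 2, so x = 1/6.

1/6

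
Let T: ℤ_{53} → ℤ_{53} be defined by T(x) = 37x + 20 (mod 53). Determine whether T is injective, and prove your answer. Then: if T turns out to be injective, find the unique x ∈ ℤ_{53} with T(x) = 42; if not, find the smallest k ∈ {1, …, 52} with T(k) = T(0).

45

Suppose T(x_1) = T(x_2) in ℤ_{53}. Then 37x_1 + 20 ≡ 37x_2 + 20 (mod 53), therefore 37(x_1 − x_2) ≡ 0 (mod 53).
Since gcd(37, 53) = 1, 37 is invertible modulo 53, so x_1 − x_2 ≡ 0 (mod 53), i.e. x_1 = x_2.
Thus T is injective.
We now compute 37⁻¹ mod 53 explicitly. Euclid's algorithm: 53 = 1·37 + 16, 37 = 2·16 + 5, 16 = 3·5 + 1; back-substituting gives 1 = 43·37 − 30·53, so 37⁻¹ ≡ 43 (mod 53).
Since T is injective, we compute T⁻¹(42): solve 37x + 20 ≡ 42 (mod 53), i.e. 37x ≡ 22 (mod 53).
Multiplying by 37⁻¹ = 43 gives x ≡ 43·22 = 946 = 17·53 + 45 ≡ 45 (mod 53).
Check: T(45) = 37·45 + 20 = 1685 = 31·53 + 42 ≡ 42 (mod 53).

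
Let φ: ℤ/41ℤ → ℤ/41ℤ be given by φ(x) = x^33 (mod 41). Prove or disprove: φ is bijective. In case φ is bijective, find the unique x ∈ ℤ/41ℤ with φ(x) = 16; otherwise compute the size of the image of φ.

10

Since 41 is prime, the nonzero elements of ℤ/41ℤ form a cyclic group of order 40.
As gcd(33, 40) = 1, raising to the 33rd power is a bijection on this group: if u^33 ≡ v^33 then (uv^{−1})^33 = 1, and the only element of order dividing gcd(33, 40) = 1 is 1, so u = v.
With φ(0) = 0 this makes φ injective on all of ℤ/41ℤ, hence bijective (finite equal-size domain and codomain). In particular φ is bijective.
Since φ is bijective, we find the preimage of 16. The inverse of x ↦ x^33 on (ℤ/41ℤ)^× is x ↦ x^17, because 33·17 = 561 = 14·40 + 1 ≡ 1 (mod 40) and x^{40} = 1 for x ≠ 0 (Fermat). So φ⁻¹(16) = 16^17 mod 41.
Repeated squaring mod 41: 16^1 ≡ 16, 16^2 ≡ 16² = 256 ≡ 10, 16^4 ≡ 10² = 100 ≡ 18, 16^8 ≡ 18² = 324 ≡ 37, 16^16 ≡ 37² = 1369 ≡ 16. Since 17 = 16 + 1, 16^17 ≡ 16·16: 16·16 = 256 ≡ 10. So 16^17 ≡ 10 (mod 41).
Hence φ⁻¹(16) = 10.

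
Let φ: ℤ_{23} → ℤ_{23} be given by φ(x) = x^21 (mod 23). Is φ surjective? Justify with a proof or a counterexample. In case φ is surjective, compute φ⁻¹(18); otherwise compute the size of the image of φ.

9

Since 23 is prime, the nonzero elements of ℤ_{23} form a cyclic group of order 22.
As gcd(21, 22) = 1, raising to the 21st power is a bijection on this group: if x_1^21 ≡ x_2^21 then (x_1x_2^{−1})^21 = 1, and the only element of order dividing gcd(21, 22) = 1 is 1, so x_1 = x_2.
With φ(0) = 0 this makes φ injective on all of ℤ_{23}, hence bijective (finite equal-size domain and codomain). In particular φ is surjective.
Since φ is surjective, we find the preimage of 18. The inverse of x ↦ x^21 on (ℤ_{23})^× is x ↦ x^21, because 21·21 = 441 = 20·22 + 1 ≡ 1 (mod 22) and x^{22} = 1 for x ≠ 0 (Fermat). So φ⁻¹(18) = 18^21 mod 23.
Repeated squaring mod 23: 18^1 ≡ 18, 18^2 ≡ 18² = 324 ≡ 2, 18^4 ≡ 2² = 4, 18^8 ≡ 4² = 16, 18^16 ≡ 16² = 256 ≡ 3. Since 21 = 16 + 4 + 1, 18^21 ≡ 3·4·18: 3·4 = 12, then 12·18 = 216 ≡ 9. So 18^21 ≡ 9 (mod 23).
Hence φ⁻¹(18) = 9.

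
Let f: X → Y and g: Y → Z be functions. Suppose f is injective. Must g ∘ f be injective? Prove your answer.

not injective

No. Take X = Y = Z = {0, 1}, f = identity (injective), and g(x) = 0 for every x.
Then (g ∘ f)(0) = 0 = (g ∘ f)(1) with 0 ≠ 1, so g ∘ f is not injective.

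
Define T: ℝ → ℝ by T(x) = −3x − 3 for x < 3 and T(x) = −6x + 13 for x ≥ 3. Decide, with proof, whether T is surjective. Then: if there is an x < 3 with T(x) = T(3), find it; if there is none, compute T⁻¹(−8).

2/3

Both pieces are strictly decreasing (slopes −3 and −6), so each is injective on its own interval.
The left piece maps (−∞, 3) onto (−12, ∞); the right piece maps [3, ∞) onto (−∞, −5].
The union (−12, ∞) ∪ (−∞, −5] covers ℝ, so T is surjective.
For the follow-up: the images overlap, so an x < 3 with T(x) = T(3) exists. T(3) = −5; solving −3x − 3 = −5 for x < 3 gives x = (−5 + 3)/(−3) = 2/3.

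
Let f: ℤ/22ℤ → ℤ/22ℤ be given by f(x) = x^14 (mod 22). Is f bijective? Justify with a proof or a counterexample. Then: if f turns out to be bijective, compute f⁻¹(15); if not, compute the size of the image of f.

f(10): Repeated squaring mod 22: 10^1 ≡ 10, 10^2 ≡ 10² = 100 ≡ 12, 10^4 ≡ 12² = 144 ≡ 12, 10^8 ≡ 12² = 144 ≡ 12. Since 14 = 8 + 4 + 2, 10^14 ≡ 12·12·12: 12·12 = 144 ≡ 12, then 12·12 = 144 ≡ 12. So 10^14 ≡ 12 (mod 22).
f(12): Repeated squaring mod 22: 12^1 ≡ 12, 12^2 ≡ 12² = 144 ≡ 12, 12^4 ≡ 12² = 144 ≡ 12, 12^8 ≡ 12² = 144 ≡ 12. Since 14 = 8 + 4 + 2, 12^14 ≡ 12·12·12: 12·12 = 144 ≡ 12, then 12·12 = 144 ≡ 12. So 12^14 ≡ 12 (mod 22).
So f(10) = f(12) = 12 while 10 ≠ 12, hence f is not injective, hence not bijective.
Since f is not bijective, we determine |image(f)|. Computing x^14 mod 22 for each x (by repeated squaring, reducing mod 22 at every step), the values f(0), f(1), …, f(21) are: 0, 1, 16, 15, 14, 9, 20, 3, 4, 5, 12, 11, 12, 5, 4, 3, 20, 9, 14, 15, 16, 1.
The distinct values are {0, 1, 3, 4, 5, 9, 11, 12, 14, 15, 16, 20}; there are 12 of them.

12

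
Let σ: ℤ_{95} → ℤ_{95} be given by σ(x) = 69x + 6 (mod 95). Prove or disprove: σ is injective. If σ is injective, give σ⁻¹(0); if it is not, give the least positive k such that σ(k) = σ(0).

Recall that injectivity means: for all u, v in the domain, σ(u) = σ(v) implies u = v.
Suppose σ(u) = σ(v) in ℤ_{95}. Then 69u + 6 ≡ 69v + 6 (mod 95), therefore 69(u − v) ≡ 0 (mod 95).
Since gcd(69, 95) = 1, 69 is invertible modulo 95, thus u − v ≡ 0 (mod 95), i.e. u = v.
Therefore σ is injective.
We now compute 69⁻¹ mod 95 explicitly. Euclid's algorithm: 95 = 1·69 + 26, 69 = 2·26 + 17, 26 = 1·17 + 9, 17 = 1·9 + 8, 9 = 1·8 + 1; back-substituting gives 1 = 84·69 − 61·95, so 69⁻¹ ≡ 84 (mod 95).
Since σ is injective, we find σ⁻¹(0): we need 69x ≡ 0 − 6 ≡ 89 (mod 95). Using 69⁻¹ = 84: x ≡ 84·89 = 7476 = 78·95 + 66, so x = 66.
Check: σ(66) = 69·66 + 6 = 4560 = 48·95 + 0 ≡ 0 (mod 95).

66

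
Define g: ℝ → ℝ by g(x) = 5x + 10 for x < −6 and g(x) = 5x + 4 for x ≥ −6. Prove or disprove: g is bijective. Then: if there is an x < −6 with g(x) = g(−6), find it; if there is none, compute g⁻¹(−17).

Both pieces are strictly increasing (slopes 5 and 5), so each is injective on its own interval.
The left piece maps (−∞, −6) onto (−∞, −20); the right piece maps [−6, ∞) onto [−26, ∞).
These images overlap. In particular g(−6) = −26 (right piece), and solving 5x + 10 = −26 on the left piece gives x = −36/5 < −6.
So g(−36/5) = g(−6) with −36/5 ≠ −6, and g is not injective, hence not bijective. This x = −36/5 is the requested value below −6.

-36/5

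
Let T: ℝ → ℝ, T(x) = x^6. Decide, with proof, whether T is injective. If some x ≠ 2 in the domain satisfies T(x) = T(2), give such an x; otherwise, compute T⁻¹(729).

-2

T(2) = 64 = (−2)^6 = T(−2) (since 6 is even), with 2 ≠ −2. So T is not injective.
For the follow-up, such an x exists: taking x = −2 ∈ ℝ gives T(−2) = 64 = T(2) with −2 ≠ 2.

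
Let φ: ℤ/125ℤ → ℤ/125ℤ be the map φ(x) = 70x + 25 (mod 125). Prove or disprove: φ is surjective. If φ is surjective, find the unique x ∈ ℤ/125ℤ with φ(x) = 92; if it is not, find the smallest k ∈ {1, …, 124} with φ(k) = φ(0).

Recall that φ is surjective if every y in the codomain equals φ(x) for some x in the domain.
Since gcd(70, 125) = 5, we have 70x ≡ 0 (mod 5) for all x, so φ(x) ≡ 0 (mod 5).
But 1 ≢ 0 (mod 5), so 1 ∈ ℤ/125ℤ has no preimage. Hence φ is not surjective.
Since φ is not surjective, we find the least positive k with φ(k) = φ(0): this means 70k ≡ 0 (mod 125), i.e. 125 ∣ 70k. Since gcd(70, 125) = 5, dividing through by 5 this holds exactly when 25 ∣ 14k, and as gcd(14, 25) = 1, exactly when 25 ∣ k.
The smallest positive such k is 25.

25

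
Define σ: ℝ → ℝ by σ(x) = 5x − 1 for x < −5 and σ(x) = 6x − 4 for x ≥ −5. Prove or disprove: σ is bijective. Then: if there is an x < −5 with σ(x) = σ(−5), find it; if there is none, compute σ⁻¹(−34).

Both pieces are strictly increasing (slopes 5 and 6), so each is injective on its own interval.
The left piece maps (−∞, −5) onto (−∞, −26); the right piece maps [−5, ∞) onto [−34, ∞).
These images overlap. In particular σ(−5) = −34 (right piece), and solving 5x − 1 = −34 on the left piece gives x = −33/5 < −5.
So σ(−33/5) = σ(−5) with −33/5 ≠ −5, and σ is not injective, hence not bijective. This x = −33/5 is the requested value below −5.

-33/5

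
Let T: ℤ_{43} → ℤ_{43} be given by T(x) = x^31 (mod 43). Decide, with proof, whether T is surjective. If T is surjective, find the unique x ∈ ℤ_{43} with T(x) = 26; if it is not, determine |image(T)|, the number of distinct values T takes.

Since 43 is prime, the nonzero elements of ℤ_{43} form a cyclic group of order 42.
As gcd(31, 42) = 1, raising to the 31st power is a bijection on this group: if a^31 ≡ b^31 then (ab^{−1})^31 = 1, and the only element of order dividing gcd(31, 42) = 1 is 1, so a = b.
With T(0) = 0 this makes T injective on all of ℤ_{43}, hence bijective (finite equal-size domain and codomain). In particular T is surjective.
Since T is surjective, we find the preimage of 26. The inverse of x ↦ x^31 on (ℤ_{43})^× is x ↦ x^19, because 31·19 = 589 = 14·42 + 1 ≡ 1 (mod 42) and x^{42} = 1 for x ≠ 0 (Fermat). So T⁻¹(26) = 26^19 mod 43.
Repeated squaring mod 43: 26^1 ≡ 26, 26^2 ≡ 26² = 676 ≡ 31, 26^4 ≡ 31² = 961 ≡ 15, 26^8 ≡ 15² = 225 ≡ 10, 26^16 ≡ 10² = 100 ≡ 14. Since 19 = 16 + 2 + 1, 26^19 ≡ 14·31·26: 14·31 = 434 ≡ 4, then 4·26 = 104 ≡ 18. So 26^19 ≡ 18 (mod 43).
Hence T⁻¹(26) = 18.

18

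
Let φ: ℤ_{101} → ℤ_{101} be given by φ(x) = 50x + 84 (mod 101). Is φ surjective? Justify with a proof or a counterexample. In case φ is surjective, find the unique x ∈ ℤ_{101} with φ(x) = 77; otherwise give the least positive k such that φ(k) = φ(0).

14

Since gcd(50, 101) = 1, 50 is invertible modulo 101. Euclid's algorithm: 101 = 2·50 + 1; back-substituting gives 1 = 99·50 − 49·101, so 50⁻¹ ≡ 99 (mod 101).
Then y ↦ 99(y − 84) is a two-sided inverse to φ, so every y ∈ ℤ_{101} has a preimage.
So φ is surjective.
Since φ is surjective, we compute φ⁻¹(77): solve 50x + 84 ≡ 77 (mod 101), i.e. 50x ≡ 94 (mod 101).
Multiplying by 50⁻¹ = 99 gives x ≡ 99·94 = 9306 = 92·101 + 14 ≡ 14 (mod 101).
Check: φ(14) = 50·14 + 84 = 784 = 7·101 + 77 ≡ 77 (mod 101).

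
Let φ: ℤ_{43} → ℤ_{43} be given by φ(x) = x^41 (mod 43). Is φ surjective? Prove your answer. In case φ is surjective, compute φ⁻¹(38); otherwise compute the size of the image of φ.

Since 43 is prime, the nonzero elements of ℤ_{43} form a cyclic group of order 42.
As gcd(41, 42) = 1, raising to the 41st power is a bijection on this group: if a^41 ≡ b^41 then (ab^{−1})^41 = 1, and the only element of order dividing gcd(41, 42) = 1 is 1, so a = b.
With φ(0) = 0 this makes φ injective on all of ℤ_{43}, hence bijective (finite equal-size domain and codomain). In particular φ is surjective.
Since φ is surjective, we find the preimage of 38. The inverse of x ↦ x^41 on (ℤ_{43})^× is x ↦ x^41, because 41·41 = 1681 = 40·42 + 1 ≡ 1 (mod 42) and x^{42} = 1 for x ≠ 0 (Fermat). So φ⁻¹(38) = 38^41 mod 43.
Repeated squaring mod 43: 38^1 ≡ 38, 38^2 ≡ 38² = 1444 ≡ 25, 38^4 ≡ 25² = 625 ≡ 23, 38^8 ≡ 23² = 529 ≡ 13, 38^16 ≡ 13² = 169 ≡ 40, 38^32 ≡ 40² = 1600 ≡ 9. Since 41 = 32 + 8 + 1, 38^41 ≡ 9·13·38: 9·13 = 117 ≡ 31, then 31·38 = 1178 ≡ 17. So 38^41 ≡ 17 (mod 43).
Hence φ⁻¹(38) = 17.

17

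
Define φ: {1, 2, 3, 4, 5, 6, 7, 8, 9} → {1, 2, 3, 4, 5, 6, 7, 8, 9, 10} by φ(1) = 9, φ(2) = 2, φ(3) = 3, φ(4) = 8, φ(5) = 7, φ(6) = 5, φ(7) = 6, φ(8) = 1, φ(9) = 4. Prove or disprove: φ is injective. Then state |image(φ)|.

The values φ(1), …, φ(9) are 9, 2, 3, 8, 7, 5, 6, 1, 4 — all distinct.
So φ(u) = φ(v) only when u = v, and φ is injective.
The image of φ is {1, 2, 3, 4, 5, 6, 7, 8, 9}, which has 9 elements.

9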